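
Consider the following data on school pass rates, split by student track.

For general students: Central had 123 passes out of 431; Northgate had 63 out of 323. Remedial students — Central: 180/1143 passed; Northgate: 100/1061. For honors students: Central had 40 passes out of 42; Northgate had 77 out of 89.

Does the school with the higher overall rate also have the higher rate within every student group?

General: Central 123/431 = 28.5%, Northgate 63/323 = 19.5% → Central
Remedial: Central 180/1143 = 15.7%, Northgate 100/1061 = 9.4% → Central
Honors: Central 40/42 = 95.2%, Northgate 77/89 = 86.5% → Central
Overall: Central 343/1616 = 21.2%, Northgate 240/1473 = 16.3% → Central
Central wins overall and in every student group — no reversal.

Yes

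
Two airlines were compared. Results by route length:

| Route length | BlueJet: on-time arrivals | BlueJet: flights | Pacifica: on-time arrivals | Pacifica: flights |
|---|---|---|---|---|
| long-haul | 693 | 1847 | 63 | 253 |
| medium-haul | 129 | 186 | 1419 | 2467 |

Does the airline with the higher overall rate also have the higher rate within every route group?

No

Long-haul: BlueJet 693/1847 = 37.5%, Pacifica 63/253 = 24.9% → BlueJet
Medium-haul: BlueJet 129/186 = 69.4%, Pacifica 1419/2467 = 57.5% → BlueJet
Overall: BlueJet 822/2033 = 40.4%, Pacifica 1482/2720 = 54.5% → Pacifica
BlueJet wins each route group but Pacifica wins overall — the comparison reverses. BlueJet's flights skew toward long-haul, which has a lower base rate.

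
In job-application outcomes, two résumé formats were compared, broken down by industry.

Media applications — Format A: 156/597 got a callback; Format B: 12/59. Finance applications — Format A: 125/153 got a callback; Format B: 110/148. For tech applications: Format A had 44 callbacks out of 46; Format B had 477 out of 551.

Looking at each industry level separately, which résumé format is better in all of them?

Format A

Media: Format A 156/597 = 26.1%, Format B 12/59 = 20.3% → Format A
Finance: Format A 125/153 = 81.7%, Format B 110/148 = 74.3% → Format A
Tech: Format A 44/46 = 95.7%, Format B 477/551 = 86.6% → Format A
Format A has the higher rate in all 3 groups.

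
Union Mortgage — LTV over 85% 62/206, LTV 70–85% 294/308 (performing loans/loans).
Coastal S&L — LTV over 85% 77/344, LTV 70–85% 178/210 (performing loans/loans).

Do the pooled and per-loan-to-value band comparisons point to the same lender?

LTV over 85%: Union Mortgage 62/206 = 30.1%, Coastal S&L 77/344 = 22.4% → Union Mortgage
LTV 70–85%: Union Mortgage 294/308 = 95.5%, Coastal S&L 178/210 = 84.8% → Union Mortgage
Overall: Union Mortgage 356/514 = 69.3%, Coastal S&L 255/554 = 46.0% → Union Mortgage
Union Mortgage wins overall and in every loan-to-value group — no reversal.

Yes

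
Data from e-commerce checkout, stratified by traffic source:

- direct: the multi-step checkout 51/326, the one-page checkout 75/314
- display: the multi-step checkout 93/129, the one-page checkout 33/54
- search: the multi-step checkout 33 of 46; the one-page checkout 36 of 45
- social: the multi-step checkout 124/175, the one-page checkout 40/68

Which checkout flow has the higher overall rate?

Direct: the multi-step checkout 51/326 = 15.6%, the one-page checkout 75/314 = 23.9% → the one-page checkout
Display: the multi-step checkout 93/129 = 72.1%, the one-page checkout 33/54 = 61.1% → the multi-step checkout
Search: the multi-step checkout 33/46 = 71.7%, the one-page checkout 36/45 = 80.0% → the one-page checkout
Social: the multi-step checkout 124/175 = 70.9%, the one-page checkout 40/68 = 58.8% → the multi-step checkout
Overall: the multi-step checkout 301/676 = 44.5%, the one-page checkout 184/481 = 38.3% → the multi-step checkout
(Neither sweeps every traffic group, but the multi-step checkout has the higher pooled rate.)

the multi-step checkout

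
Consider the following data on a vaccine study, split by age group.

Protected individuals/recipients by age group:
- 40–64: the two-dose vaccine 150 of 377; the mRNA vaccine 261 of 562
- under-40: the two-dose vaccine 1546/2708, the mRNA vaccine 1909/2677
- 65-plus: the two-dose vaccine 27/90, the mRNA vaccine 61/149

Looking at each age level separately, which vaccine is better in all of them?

the mRNA vaccine

40–64: the two-dose vaccine 150/377 = 39.8%, the mRNA vaccine 261/562 = 46.4% → the mRNA vaccine
Under-40: the two-dose vaccine 1546/2708 = 57.1%, the mRNA vaccine 1909/2677 = 71.3% → the mRNA vaccine
65-plus: the two-dose vaccine 27/90 = 30.0%, the mRNA vaccine 61/149 = 40.9% → the mRNA vaccine
The mRNA vaccine has the higher rate in all 3 groups.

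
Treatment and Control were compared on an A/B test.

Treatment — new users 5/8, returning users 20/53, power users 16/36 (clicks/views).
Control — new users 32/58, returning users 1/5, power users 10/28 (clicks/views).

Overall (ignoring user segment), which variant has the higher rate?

Control

New users: Treatment 5/8 = 62.5%, Control 32/58 = 55.2% → Treatment
Returning users: Treatment 20/53 = 37.7%, Control 1/5 = 20.0% → Treatment
Power users: Treatment 16/36 = 44.4%, Control 10/28 = 35.7% → Treatment
Overall: Treatment 41/97 = 42.3%, Control 43/91 = 47.3% → Control
(Treatment wins every user group but Control wins overall — Treatment's views skew toward the low-rate returning users group.)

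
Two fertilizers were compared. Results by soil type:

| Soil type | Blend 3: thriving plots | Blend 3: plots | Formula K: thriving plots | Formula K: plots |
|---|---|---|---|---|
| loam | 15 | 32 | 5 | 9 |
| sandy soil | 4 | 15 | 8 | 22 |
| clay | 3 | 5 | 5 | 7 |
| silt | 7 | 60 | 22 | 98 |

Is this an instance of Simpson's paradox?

Loam: Blend 3 15/32 = 46.9%, Formula K 5/9 = 55.6% → Formula K
Sandy soil: Blend 3 4/15 = 26.7%, Formula K 8/22 = 36.4% → Formula K
Clay: Blend 3 3/5 = 60.0%, Formula K 5/7 = 71.4% → Formula K
Silt: Blend 3 7/60 = 11.7%, Formula K 22/98 = 22.4% → Formula K
Overall: Blend 3 29/112 = 25.9%, Formula K 40/136 = 29.4% → Formula K
Formula K wins overall and in every soil group — no reversal.

No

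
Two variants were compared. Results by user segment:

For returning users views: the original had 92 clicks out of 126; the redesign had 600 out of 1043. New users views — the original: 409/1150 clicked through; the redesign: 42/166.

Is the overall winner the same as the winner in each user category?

No

Returning users: the original 92/126 = 73.0%, the redesign 600/1043 = 57.5% → the original
New users: the original 409/1150 = 35.6%, the redesign 42/166 = 25.3% → the original
Overall: the original 501/1276 = 39.3%, the redesign 642/1209 = 53.1% → the redesign
The original wins each user group but the redesign wins overall — the comparison reverses. The original's views skew toward new users, which has a lower base rate.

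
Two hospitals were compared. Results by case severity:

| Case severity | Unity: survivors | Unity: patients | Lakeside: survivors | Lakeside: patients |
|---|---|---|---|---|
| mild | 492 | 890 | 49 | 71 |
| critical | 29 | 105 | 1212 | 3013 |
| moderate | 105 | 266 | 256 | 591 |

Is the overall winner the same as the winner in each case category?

Mild: Unity 492/890 = 55.3%, Lakeside 49/71 = 69.0% → Lakeside
Critical: Unity 29/105 = 27.6%, Lakeside 1212/3013 = 40.2% → Lakeside
Moderate: Unity 105/266 = 39.5%, Lakeside 256/591 = 43.3% → Lakeside
Overall: Unity 626/1261 = 49.6%, Lakeside 1517/3675 = 41.3% → Unity
Lakeside wins each case group but Unity wins overall — the comparison reverses. Lakeside's patients skew toward critical, which has a lower base rate.

No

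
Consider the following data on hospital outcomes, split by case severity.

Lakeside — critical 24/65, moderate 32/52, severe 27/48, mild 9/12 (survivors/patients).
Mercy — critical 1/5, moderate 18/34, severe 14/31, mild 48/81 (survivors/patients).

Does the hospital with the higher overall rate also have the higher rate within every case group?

No

Critical: Lakeside 24/65 = 36.9%, Mercy 1/5 = 20.0% → Lakeside
Moderate: Lakeside 32/52 = 61.5%, Mercy 18/34 = 52.9% → Lakeside
Severe: Lakeside 27/48 = 56.2%, Mercy 14/31 = 45.2% → Lakeside
Mild: Lakeside 9/12 = 75.0%, Mercy 48/81 = 59.3% → Lakeside
Overall: Lakeside 92/177 = 52.0%, Mercy 81/151 = 53.6% → Mercy
Lakeside wins each case group but Mercy wins overall — the comparison reverses. Lakeside's patients skew toward critical, which has a lower base rate.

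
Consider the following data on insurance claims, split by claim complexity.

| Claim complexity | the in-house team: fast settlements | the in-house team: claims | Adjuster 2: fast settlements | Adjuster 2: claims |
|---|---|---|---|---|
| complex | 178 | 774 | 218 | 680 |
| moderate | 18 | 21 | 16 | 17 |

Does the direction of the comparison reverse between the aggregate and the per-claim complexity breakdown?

Complex: the in-house team 178/774 = 23.0%, Adjuster 2 218/680 = 32.1% → Adjuster 2
Moderate: the in-house team 18/21 = 85.7%, Adjuster 2 16/17 = 94.1% → Adjuster 2
Overall: the in-house team 196/795 = 24.7%, Adjuster 2 234/697 = 33.6% → Adjuster 2
Adjuster 2 wins overall and in every claim group — no reversal.

No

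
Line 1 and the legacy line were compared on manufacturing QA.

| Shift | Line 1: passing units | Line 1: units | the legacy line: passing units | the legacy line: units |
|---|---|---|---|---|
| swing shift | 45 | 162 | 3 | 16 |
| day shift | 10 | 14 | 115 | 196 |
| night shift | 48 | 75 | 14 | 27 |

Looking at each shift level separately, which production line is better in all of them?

Swing shift: Line 1 45/162 = 27.8%, the legacy line 3/16 = 18.8% → Line 1
Day shift: Line 1 10/14 = 71.4%, the legacy line 115/196 = 58.7% → Line 1
Night shift: Line 1 48/75 = 64.0%, the legacy line 14/27 = 51.9% → Line 1
Line 1 has the higher rate in all 3 groups.

Line 1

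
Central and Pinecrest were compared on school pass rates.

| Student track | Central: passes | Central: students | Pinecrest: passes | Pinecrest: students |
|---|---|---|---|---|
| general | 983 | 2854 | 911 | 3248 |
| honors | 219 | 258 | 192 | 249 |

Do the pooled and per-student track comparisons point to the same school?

General: Central 983/2854 = 34.4%, Pinecrest 911/3248 = 28.0% → Central
Honors: Central 219/258 = 84.9%, Pinecrest 192/249 = 77.1% → Central
Overall: Central 1202/3112 = 38.6%, Pinecrest 1103/3497 = 31.5% → Central
Central wins overall and in every student group — no reversal.

Yes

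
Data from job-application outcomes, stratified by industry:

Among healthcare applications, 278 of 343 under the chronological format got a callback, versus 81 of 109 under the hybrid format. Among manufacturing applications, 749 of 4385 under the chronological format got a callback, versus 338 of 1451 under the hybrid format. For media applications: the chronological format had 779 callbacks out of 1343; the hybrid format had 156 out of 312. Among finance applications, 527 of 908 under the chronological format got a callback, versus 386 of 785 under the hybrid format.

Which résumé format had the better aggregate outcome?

Healthcare: the chronological format 278/343 = 81.0%, the hybrid format 81/109 = 74.3% → the chronological format
Manufacturing: the chronological format 749/4385 = 17.1%, the hybrid format 338/1451 = 23.3% → the hybrid format
Media: the chronological format 779/1343 = 58.0%, the hybrid format 156/312 = 50.0% → the chronological format
Finance: the chronological format 527/908 = 58.0%, the hybrid format 386/785 = 49.2% → the chronological format
Overall: the chronological format 2333/6979 = 33.4%, the hybrid format 961/2657 = 36.2% → the hybrid format
(Neither sweeps every industry group, but the hybrid format has the higher pooled rate.)

the hybrid format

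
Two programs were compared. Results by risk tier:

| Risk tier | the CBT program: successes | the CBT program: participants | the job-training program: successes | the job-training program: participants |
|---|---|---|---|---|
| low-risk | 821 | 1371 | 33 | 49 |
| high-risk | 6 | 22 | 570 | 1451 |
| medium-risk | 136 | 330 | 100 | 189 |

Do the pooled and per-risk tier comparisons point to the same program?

No

Low-risk: the CBT program 821/1371 = 59.9%, the job-training program 33/49 = 67.3% → the job-training program
High-risk: the CBT program 6/22 = 27.3%, the job-training program 570/1451 = 39.3% → the job-training program
Medium-risk: the CBT program 136/330 = 41.2%, the job-training program 100/189 = 52.9% → the job-training program
Overall: the CBT program 963/1723 = 55.9%, the job-training program 703/1689 = 41.6% → the CBT program
The job-training program wins each risk group but the CBT program wins overall — the comparison reverses. The job-training program's participants skew toward high-risk, which has a lower base rate.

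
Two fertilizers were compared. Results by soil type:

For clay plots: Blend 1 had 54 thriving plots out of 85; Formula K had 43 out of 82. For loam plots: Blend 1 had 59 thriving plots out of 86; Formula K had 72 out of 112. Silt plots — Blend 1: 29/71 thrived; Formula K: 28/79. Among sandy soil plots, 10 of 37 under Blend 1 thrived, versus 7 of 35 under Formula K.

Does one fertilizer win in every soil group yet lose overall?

No

Clay: Blend 1 54/85 = 63.5%, Formula K 43/82 = 52.4% → Blend 1
Loam: Blend 1 59/86 = 68.6%, Formula K 72/112 = 64.3% → Blend 1
Silt: Blend 1 29/71 = 40.8%, Formula K 28/79 = 35.4% → Blend 1
Sandy soil: Blend 1 10/37 = 27.0%, Formula K 7/35 = 20.0% → Blend 1
Overall: Blend 1 152/279 = 54.5%, Formula K 150/308 = 48.7% → Blend 1
Blend 1 wins overall and in every soil group — no reversal.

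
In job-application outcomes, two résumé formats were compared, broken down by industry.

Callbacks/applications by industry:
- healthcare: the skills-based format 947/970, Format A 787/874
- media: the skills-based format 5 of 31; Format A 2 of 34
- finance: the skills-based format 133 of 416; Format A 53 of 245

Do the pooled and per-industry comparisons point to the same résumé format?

Yes

Healthcare: the skills-based format 947/970 = 97.6%, Format A 787/874 = 90.0% → the skills-based format
Media: the skills-based format 5/31 = 16.1%, Format A 2/34 = 5.9% → the skills-based format
Finance: the skills-based format 133/416 = 32.0%, Format A 53/245 = 21.6% → the skills-based format
Overall: the skills-based format 1085/1417 = 76.6%, Format A 842/1153 = 73.0% → the skills-based format
The skills-based format wins overall and in every industry group — no reversal.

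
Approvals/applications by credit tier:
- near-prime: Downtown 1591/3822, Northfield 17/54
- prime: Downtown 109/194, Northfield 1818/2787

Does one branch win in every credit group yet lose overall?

Near-prime: Downtown 1591/3822 = 41.6%, Northfield 17/54 = 31.5% → Downtown
Prime: Downtown 109/194 = 56.2%, Northfield 1818/2787 = 65.2% → Northfield
Overall: Downtown 1700/4016 = 42.3%, Northfield 1835/2841 = 64.6% → Northfield
Neither sweeps: Downtown wins 1 of 2 groups, Northfield wins 1. Northfield wins overall but not every group — no Simpson reversal.

No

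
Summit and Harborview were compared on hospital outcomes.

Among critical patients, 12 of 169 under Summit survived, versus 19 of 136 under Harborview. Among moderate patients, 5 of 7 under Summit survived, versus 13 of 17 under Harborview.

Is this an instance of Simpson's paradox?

No

Critical: Summit 12/169 = 7.1%, Harborview 19/136 = 14.0% → Harborview
Moderate: Summit 5/7 = 71.4%, Harborview 13/17 = 76.5% → Harborview
Overall: Summit 17/176 = 9.7%, Harborview 32/153 = 20.9% → Harborview
Harborview wins overall and in every case group — no reversal.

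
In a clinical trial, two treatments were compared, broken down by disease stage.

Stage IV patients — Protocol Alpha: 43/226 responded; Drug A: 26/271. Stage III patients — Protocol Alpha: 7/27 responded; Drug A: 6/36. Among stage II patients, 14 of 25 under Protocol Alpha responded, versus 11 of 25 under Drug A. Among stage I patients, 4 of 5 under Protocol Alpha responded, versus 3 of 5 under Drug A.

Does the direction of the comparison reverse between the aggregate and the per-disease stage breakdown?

Stage IV: Protocol Alpha 43/226 = 19.0%, Drug A 26/271 = 9.6% → Protocol Alpha
Stage III: Protocol Alpha 7/27 = 25.9%, Drug A 6/36 = 16.7% → Protocol Alpha
Stage II: Protocol Alpha 14/25 = 56.0%, Drug A 11/25 = 44.0% → Protocol Alpha
Stage I: Protocol Alpha 4/5 = 80.0%, Drug A 3/5 = 60.0% → Protocol Alpha
Overall: Protocol Alpha 68/283 = 24.0%, Drug A 46/337 = 13.6% → Protocol Alpha
Protocol Alpha wins overall and in every disease group — no reversal.

No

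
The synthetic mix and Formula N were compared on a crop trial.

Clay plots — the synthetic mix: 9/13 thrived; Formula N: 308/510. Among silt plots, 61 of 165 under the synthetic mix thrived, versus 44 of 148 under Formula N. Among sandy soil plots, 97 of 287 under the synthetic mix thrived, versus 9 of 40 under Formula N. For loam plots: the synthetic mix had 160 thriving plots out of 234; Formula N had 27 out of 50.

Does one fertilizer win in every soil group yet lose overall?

Yes

Clay: the synthetic mix 9/13 = 69.2%, Formula N 308/510 = 60.4% → the synthetic mix
Silt: the synthetic mix 61/165 = 37.0%, Formula N 44/148 = 29.7% → the synthetic mix
Sandy soil: the synthetic mix 97/287 = 33.8%, Formula N 9/40 = 22.5% → the synthetic mix
Loam: the synthetic mix 160/234 = 68.4%, Formula N 27/50 = 54.0% → the synthetic mix
Overall: the synthetic mix 327/699 = 46.8%, Formula N 388/748 = 51.9% → Formula N
The synthetic mix wins each soil group but Formula N wins overall — the comparison reverses. The synthetic mix's plots skew toward sandy soil, which has a lower base rate.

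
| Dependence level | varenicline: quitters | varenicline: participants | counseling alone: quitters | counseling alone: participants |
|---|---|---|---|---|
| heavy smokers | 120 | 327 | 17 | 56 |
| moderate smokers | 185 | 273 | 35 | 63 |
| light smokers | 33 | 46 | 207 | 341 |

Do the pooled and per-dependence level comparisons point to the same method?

No

Heavy smokers: varenicline 120/327 = 36.7%, counseling alone 17/56 = 30.4% → varenicline
Moderate smokers: varenicline 185/273 = 67.8%, counseling alone 35/63 = 55.6% → varenicline
Light smokers: varenicline 33/46 = 71.7%, counseling alone 207/341 = 60.7% → varenicline
Overall: varenicline 338/646 = 52.3%, counseling alone 259/460 = 56.3% → counseling alone
Varenicline wins each dependence group but counseling alone wins overall — the comparison reverses. Varenicline's participants skew toward heavy smokers, which has a lower base rate.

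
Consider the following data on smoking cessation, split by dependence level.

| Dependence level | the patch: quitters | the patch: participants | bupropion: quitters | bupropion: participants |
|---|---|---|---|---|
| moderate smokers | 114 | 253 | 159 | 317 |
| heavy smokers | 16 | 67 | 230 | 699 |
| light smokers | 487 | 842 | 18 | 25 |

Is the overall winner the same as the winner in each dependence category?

Moderate smokers: the patch 114/253 = 45.1%, bupropion 159/317 = 50.2% → bupropion
Heavy smokers: the patch 16/67 = 23.9%, bupropion 230/699 = 32.9% → bupropion
Light smokers: the patch 487/842 = 57.8%, bupropion 18/25 = 72.0% → bupropion
Overall: the patch 617/1162 = 53.1%, bupropion 407/1041 = 39.1% → the patch
Bupropion wins each dependence group but the patch wins overall — the comparison reverses. Bupropion's participants skew toward heavy smokers, which has a lower base rate.

No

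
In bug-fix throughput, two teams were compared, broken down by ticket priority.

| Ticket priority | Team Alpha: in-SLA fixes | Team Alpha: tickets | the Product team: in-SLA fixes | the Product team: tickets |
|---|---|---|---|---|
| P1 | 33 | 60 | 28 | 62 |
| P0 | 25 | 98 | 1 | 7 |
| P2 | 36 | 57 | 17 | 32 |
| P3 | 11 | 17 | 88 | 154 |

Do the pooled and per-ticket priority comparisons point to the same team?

P1: Team Alpha 33/60 = 55.0%, the Product team 28/62 = 45.2% → Team Alpha
P0: Team Alpha 25/98 = 25.5%, the Product team 1/7 = 14.3% → Team Alpha
P2: Team Alpha 36/57 = 63.2%, the Product team 17/32 = 53.1% → Team Alpha
P3: Team Alpha 11/17 = 64.7%, the Product team 88/154 = 57.1% → Team Alpha
Overall: Team Alpha 105/232 = 45.3%, the Product team 134/255 = 52.5% → the Product team
Team Alpha wins each ticket group but the Product team wins overall — the comparison reverses. Team Alpha's tickets skew toward P0, which has a lower base rate.

No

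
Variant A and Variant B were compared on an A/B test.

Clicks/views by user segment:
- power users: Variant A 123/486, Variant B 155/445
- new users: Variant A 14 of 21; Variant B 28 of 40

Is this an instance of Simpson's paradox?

No

Power users: Variant A 123/486 = 25.3%, Variant B 155/445 = 34.8% → Variant B
New users: Variant A 14/21 = 66.7%, Variant B 28/40 = 70.0% → Variant B
Overall: Variant A 137/507 = 27.0%, Variant B 183/485 = 37.7% → Variant B
Variant B wins overall and in every user group — no reversal.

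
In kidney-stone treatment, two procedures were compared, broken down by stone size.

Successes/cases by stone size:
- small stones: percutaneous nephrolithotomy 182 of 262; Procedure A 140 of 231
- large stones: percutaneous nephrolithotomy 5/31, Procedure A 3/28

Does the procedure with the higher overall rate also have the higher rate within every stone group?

Small stones: percutaneous nephrolithotomy 182/262 = 69.5%, Procedure A 140/231 = 60.6% → percutaneous nephrolithotomy
Large stones: percutaneous nephrolithotomy 5/31 = 16.1%, Procedure A 3/28 = 10.7% → percutaneous nephrolithotomy
Overall: percutaneous nephrolithotomy 187/293 = 63.8%, Procedure A 143/259 = 55.2% → percutaneous nephrolithotomy
Percutaneous nephrolithotomy wins overall and in every stone group — no reversal.

Yes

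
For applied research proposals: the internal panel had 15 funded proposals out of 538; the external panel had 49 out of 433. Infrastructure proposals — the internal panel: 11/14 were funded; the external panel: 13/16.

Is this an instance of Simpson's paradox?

No

Applied research: the internal panel 15/538 = 2.8%, the external panel 49/433 = 11.3% → the external panel
Infrastructure: the internal panel 11/14 = 78.6%, the external panel 13/16 = 81.2% → the external panel
Overall: the internal panel 26/552 = 4.7%, the external panel 62/449 = 13.8% → the external panel
The external panel wins overall and in every proposal group — no reversal.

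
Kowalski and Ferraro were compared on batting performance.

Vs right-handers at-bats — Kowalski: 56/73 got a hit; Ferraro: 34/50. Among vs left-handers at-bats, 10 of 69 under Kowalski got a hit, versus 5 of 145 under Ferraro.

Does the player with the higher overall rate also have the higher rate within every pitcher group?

Yes

Vs right-handers: Kowalski 56/73 = 76.7%, Ferraro 34/50 = 68.0% → Kowalski
Vs left-handers: Kowalski 10/69 = 14.5%, Ferraro 5/145 = 3.4% → Kowalski
Overall: Kowalski 66/142 = 46.5%, Ferraro 39/195 = 20.0% → Kowalski
Kowalski wins overall and in every pitcher group — no reversal.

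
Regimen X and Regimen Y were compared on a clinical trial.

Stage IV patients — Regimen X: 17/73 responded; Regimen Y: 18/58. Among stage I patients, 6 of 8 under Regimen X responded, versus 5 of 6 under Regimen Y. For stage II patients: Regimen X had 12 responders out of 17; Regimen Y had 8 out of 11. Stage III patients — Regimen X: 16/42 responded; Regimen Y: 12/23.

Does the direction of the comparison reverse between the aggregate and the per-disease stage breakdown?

Stage IV: Regimen X 17/73 = 23.3%, Regimen Y 18/58 = 31.0% → Regimen Y
Stage I: Regimen X 6/8 = 75.0%, Regimen Y 5/6 = 83.3% → Regimen Y
Stage II: Regimen X 12/17 = 70.6%, Regimen Y 8/11 = 72.7% → Regimen Y
Stage III: Regimen X 16/42 = 38.1%, Regimen Y 12/23 = 52.2% → Regimen Y
Overall: Regimen X 51/140 = 36.4%, Regimen Y 43/98 = 43.9% → Regimen Y
Regimen Y wins overall and in every disease group — no reversal.

No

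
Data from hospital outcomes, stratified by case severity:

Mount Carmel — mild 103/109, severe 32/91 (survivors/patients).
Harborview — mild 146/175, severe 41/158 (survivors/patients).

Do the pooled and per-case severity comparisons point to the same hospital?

Yes

Mild: Mount Carmel 103/109 = 94.5%, Harborview 146/175 = 83.4% → Mount Carmel
Severe: Mount Carmel 32/91 = 35.2%, Harborview 41/158 = 25.9% → Mount Carmel
Overall: Mount Carmel 135/200 = 67.5%, Harborview 187/333 = 56.2% → Mount Carmel
Mount Carmel wins overall and in every case group — no reversal.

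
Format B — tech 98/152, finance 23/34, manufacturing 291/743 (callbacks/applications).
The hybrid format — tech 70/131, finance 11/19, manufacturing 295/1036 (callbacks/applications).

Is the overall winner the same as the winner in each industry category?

Yes

Tech: Format B 98/152 = 64.5%, the hybrid format 70/131 = 53.4% → Format B
Finance: Format B 23/34 = 67.6%, the hybrid format 11/19 = 57.9% → Format B
Manufacturing: Format B 291/743 = 39.2%, the hybrid format 295/1036 = 28.5% → Format B
Overall: Format B 412/929 = 44.3%, the hybrid format 376/1186 = 31.7% → Format B
Format B wins overall and in every industry group — no reversal.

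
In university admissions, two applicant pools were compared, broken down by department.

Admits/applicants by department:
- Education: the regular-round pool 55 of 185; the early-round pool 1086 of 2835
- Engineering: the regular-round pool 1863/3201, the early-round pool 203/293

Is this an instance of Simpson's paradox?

Education: the regular-round pool 55/185 = 29.7%, the early-round pool 1086/2835 = 38.3% → the early-round pool
Engineering: the regular-round pool 1863/3201 = 58.2%, the early-round pool 203/293 = 69.3% → the early-round pool
Overall: the regular-round pool 1918/3386 = 56.6%, the early-round pool 1289/3128 = 41.2% → the regular-round pool
The early-round pool wins each department group but the regular-round pool wins overall — the comparison reverses. The early-round pool's applicants skew toward Education, which has a lower base rate.

Yes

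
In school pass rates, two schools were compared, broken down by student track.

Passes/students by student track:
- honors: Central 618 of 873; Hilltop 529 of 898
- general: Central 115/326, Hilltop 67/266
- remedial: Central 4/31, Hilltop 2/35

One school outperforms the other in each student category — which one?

Central

Honors: Central 618/873 = 70.8%, Hilltop 529/898 = 58.9% → Central
General: Central 115/326 = 35.3%, Hilltop 67/266 = 25.2% → Central
Remedial: Central 4/31 = 12.9%, Hilltop 2/35 = 5.7% → Central
Central has the higher rate in all 3 groups.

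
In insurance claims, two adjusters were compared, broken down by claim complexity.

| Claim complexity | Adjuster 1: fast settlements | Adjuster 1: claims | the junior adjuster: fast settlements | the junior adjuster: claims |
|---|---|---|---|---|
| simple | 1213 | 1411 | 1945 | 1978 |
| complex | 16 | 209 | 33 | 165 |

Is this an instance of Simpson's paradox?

No

Simple: Adjuster 1 1213/1411 = 86.0%, the junior adjuster 1945/1978 = 98.3% → the junior adjuster
Complex: Adjuster 1 16/209 = 7.7%, the junior adjuster 33/165 = 20.0% → the junior adjuster
Overall: Adjuster 1 1229/1620 = 75.9%, the junior adjuster 1978/2143 = 92.3% → the junior adjuster
The junior adjuster wins overall and in every claim group — no reversal.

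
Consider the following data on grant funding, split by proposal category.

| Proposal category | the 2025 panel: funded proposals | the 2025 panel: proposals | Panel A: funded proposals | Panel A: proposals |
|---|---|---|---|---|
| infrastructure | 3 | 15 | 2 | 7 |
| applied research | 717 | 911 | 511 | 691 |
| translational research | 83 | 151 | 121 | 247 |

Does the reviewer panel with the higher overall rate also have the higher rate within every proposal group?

No

Infrastructure: the 2025 panel 3/15 = 20.0%, Panel A 2/7 = 28.6% → Panel A
Applied research: the 2025 panel 717/911 = 78.7%, Panel A 511/691 = 74.0% → the 2025 panel
Translational research: the 2025 panel 83/151 = 55.0%, Panel A 121/247 = 49.0% → the 2025 panel
Overall: the 2025 panel 803/1077 = 74.6%, Panel A 634/945 = 67.1% → the 2025 panel
Neither sweeps: the 2025 panel wins 2 of 3 groups, Panel A wins 1. The 2025 panel wins overall but not every group — no Simpson reversal.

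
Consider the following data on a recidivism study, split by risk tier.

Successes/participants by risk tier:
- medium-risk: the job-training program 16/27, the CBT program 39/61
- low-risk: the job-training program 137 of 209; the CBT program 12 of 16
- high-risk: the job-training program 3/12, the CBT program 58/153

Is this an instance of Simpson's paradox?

Yes

Medium-risk: the job-training program 16/27 = 59.3%, the CBT program 39/61 = 63.9% → the CBT program
Low-risk: the job-training program 137/209 = 65.6%, the CBT program 12/16 = 75.0% → the CBT program
High-risk: the job-training program 3/12 = 25.0%, the CBT program 58/153 = 37.9% → the CBT program
Overall: the job-training program 156/248 = 62.9%, the CBT program 109/230 = 47.4% → the job-training program
The CBT program wins each risk group but the job-training program wins overall — the comparison reverses. The CBT program's participants skew toward high-risk, which has a lower base rate.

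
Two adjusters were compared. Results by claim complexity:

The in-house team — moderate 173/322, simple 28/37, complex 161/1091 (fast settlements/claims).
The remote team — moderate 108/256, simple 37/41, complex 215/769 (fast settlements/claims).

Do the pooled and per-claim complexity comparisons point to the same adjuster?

Moderate: the in-house team 173/322 = 53.7%, the remote team 108/256 = 42.2% → the in-house team
Simple: the in-house team 28/37 = 75.7%, the remote team 37/41 = 90.2% → the remote team
Complex: the in-house team 161/1091 = 14.8%, the remote team 215/769 = 28.0% → the remote team
Overall: the in-house team 362/1450 = 25.0%, the remote team 360/1066 = 33.8% → the remote team
Neither sweeps: the in-house team wins 1 of 3 groups, the remote team wins 2. The remote team wins overall but not every group — no Simpson reversal.

No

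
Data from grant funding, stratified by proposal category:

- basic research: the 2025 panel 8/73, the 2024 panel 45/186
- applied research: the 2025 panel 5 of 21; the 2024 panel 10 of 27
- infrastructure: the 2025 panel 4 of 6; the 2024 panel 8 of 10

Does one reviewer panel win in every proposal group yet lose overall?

No

Basic research: the 2025 panel 8/73 = 11.0%, the 2024 panel 45/186 = 24.2% → the 2024 panel
Applied research: the 2025 panel 5/21 = 23.8%, the 2024 panel 10/27 = 37.0% → the 2024 panel
Infrastructure: the 2025 panel 4/6 = 66.7%, the 2024 panel 8/10 = 80.0% → the 2024 panel
Overall: the 2025 panel 17/100 = 17.0%, the 2024 panel 63/223 = 28.3% → the 2024 panel
The 2024 panel wins overall and in every proposal group — no reversal.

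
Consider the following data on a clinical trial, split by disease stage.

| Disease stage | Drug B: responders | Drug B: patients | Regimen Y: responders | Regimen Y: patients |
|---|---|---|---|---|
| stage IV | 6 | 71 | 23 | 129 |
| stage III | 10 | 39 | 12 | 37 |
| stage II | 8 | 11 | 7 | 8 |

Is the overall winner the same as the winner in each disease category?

Stage IV: Drug B 6/71 = 8.5%, Regimen Y 23/129 = 17.8% → Regimen Y
Stage III: Drug B 10/39 = 25.6%, Regimen Y 12/37 = 32.4% → Regimen Y
Stage II: Drug B 8/11 = 72.7%, Regimen Y 7/8 = 87.5% → Regimen Y
Overall: Drug B 24/121 = 19.8%, Regimen Y 42/174 = 24.1% → Regimen Y
Regimen Y wins overall and in every disease group — no reversal.

Yes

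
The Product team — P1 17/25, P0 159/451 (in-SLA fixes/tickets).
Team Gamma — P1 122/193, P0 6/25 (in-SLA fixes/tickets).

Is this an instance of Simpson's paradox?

P1: the Product team 17/25 = 68.0%, Team Gamma 122/193 = 63.2% → the Product team
P0: the Product team 159/451 = 35.3%, Team Gamma 6/25 = 24.0% → the Product team
Overall: the Product team 176/476 = 37.0%, Team Gamma 128/218 = 58.7% → Team Gamma
The Product team wins each ticket group but Team Gamma wins overall — the comparison reverses. The Product team's tickets skew toward P0, which has a lower base rate.

Yes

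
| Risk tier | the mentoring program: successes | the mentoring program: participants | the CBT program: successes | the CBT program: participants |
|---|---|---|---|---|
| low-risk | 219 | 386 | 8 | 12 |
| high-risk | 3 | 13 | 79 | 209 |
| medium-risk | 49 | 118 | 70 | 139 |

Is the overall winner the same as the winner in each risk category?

Low-risk: the mentoring program 219/386 = 56.7%, the CBT program 8/12 = 66.7% → the CBT program
High-risk: the mentoring program 3/13 = 23.1%, the CBT program 79/209 = 37.8% → the CBT program
Medium-risk: the mentoring program 49/118 = 41.5%, the CBT program 70/139 = 50.4% → the CBT program
Overall: the mentoring program 271/517 = 52.4%, the CBT program 157/360 = 43.6% → the mentoring program
The CBT program wins each risk group but the mentoring program wins overall — the comparison reverses. The CBT program's participants skew toward high-risk, which has a lower base rate.

No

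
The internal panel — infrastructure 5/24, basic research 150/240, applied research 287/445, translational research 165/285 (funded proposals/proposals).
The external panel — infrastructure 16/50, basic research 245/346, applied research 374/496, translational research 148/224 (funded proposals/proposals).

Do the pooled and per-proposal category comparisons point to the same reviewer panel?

Infrastructure: the internal panel 5/24 = 20.8%, the external panel 16/50 = 32.0% → the external panel
Basic research: the internal panel 150/240 = 62.5%, the external panel 245/346 = 70.8% → the external panel
Applied research: the internal panel 287/445 = 64.5%, the external panel 374/496 = 75.4% → the external panel
Translational research: the internal panel 165/285 = 57.9%, the external panel 148/224 = 66.1% → the external panel
Overall: the internal panel 607/994 = 61.1%, the external panel 783/1116 = 70.2% → the external panel
The external panel wins overall and in every proposal group — no reversal.

Yes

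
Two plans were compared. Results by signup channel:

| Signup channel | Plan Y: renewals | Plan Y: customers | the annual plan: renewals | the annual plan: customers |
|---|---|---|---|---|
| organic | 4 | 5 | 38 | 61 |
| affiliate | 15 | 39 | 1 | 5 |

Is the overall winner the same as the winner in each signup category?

No

Organic: Plan Y 4/5 = 80.0%, the annual plan 38/61 = 62.3% → Plan Y
Affiliate: Plan Y 15/39 = 38.5%, the annual plan 1/5 = 20.0% → Plan Y
Overall: Plan Y 19/44 = 43.2%, the annual plan 39/66 = 59.1% → the annual plan
Plan Y wins each signup group but the annual plan wins overall — the comparison reverses. Plan Y's customers skew toward affiliate, which has a lower base rate.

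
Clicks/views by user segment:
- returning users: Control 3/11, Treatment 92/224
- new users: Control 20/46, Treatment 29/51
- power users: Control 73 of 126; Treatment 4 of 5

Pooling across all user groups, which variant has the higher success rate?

Returning users: Control 3/11 = 27.3%, Treatment 92/224 = 41.1% → Treatment
New users: Control 20/46 = 43.5%, Treatment 29/51 = 56.9% → Treatment
Power users: Control 73/126 = 57.9%, Treatment 4/5 = 80.0% → Treatment
Overall: Control 96/183 = 52.5%, Treatment 125/280 = 44.6% → Control
(Treatment wins every user group but Control wins overall — Treatment's views skew toward the low-rate returning users group.)

Control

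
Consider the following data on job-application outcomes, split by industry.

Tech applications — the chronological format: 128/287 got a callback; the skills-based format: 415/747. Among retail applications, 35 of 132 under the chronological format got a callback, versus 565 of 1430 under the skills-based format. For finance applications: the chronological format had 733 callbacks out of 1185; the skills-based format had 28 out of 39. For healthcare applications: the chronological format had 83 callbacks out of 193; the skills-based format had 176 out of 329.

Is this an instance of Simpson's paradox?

Yes

Tech: the chronological format 128/287 = 44.6%, the skills-based format 415/747 = 55.6% → the skills-based format
Retail: the chronological format 35/132 = 26.5%, the skills-based format 565/1430 = 39.5% → the skills-based format
Finance: the chronological format 733/1185 = 61.9%, the skills-based format 28/39 = 71.8% → the skills-based format
Healthcare: the chronological format 83/193 = 43.0%, the skills-based format 176/329 = 53.5% → the skills-based format
Overall: the chronological format 979/1797 = 54.5%, the skills-based format 1184/2545 = 46.5% → the chronological format
The skills-based format wins each industry group but the chronological format wins overall — the comparison reverses. The skills-based format's applications skew toward retail, which has a lower base rate.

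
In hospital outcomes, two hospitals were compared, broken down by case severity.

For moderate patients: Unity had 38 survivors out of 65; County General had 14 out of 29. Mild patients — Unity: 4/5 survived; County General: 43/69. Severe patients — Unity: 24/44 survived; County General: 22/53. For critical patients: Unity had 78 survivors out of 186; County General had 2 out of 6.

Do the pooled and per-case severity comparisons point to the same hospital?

Moderate: Unity 38/65 = 58.5%, County General 14/29 = 48.3% → Unity
Mild: Unity 4/5 = 80.0%, County General 43/69 = 62.3% → Unity
Severe: Unity 24/44 = 54.5%, County General 22/53 = 41.5% → Unity
Critical: Unity 78/186 = 41.9%, County General 2/6 = 33.3% → Unity
Overall: Unity 144/300 = 48.0%, County General 81/157 = 51.6% → County General
Unity wins each case group but County General wins overall — the comparison reverses. Unity's patients skew toward critical, which has a lower base rate.

No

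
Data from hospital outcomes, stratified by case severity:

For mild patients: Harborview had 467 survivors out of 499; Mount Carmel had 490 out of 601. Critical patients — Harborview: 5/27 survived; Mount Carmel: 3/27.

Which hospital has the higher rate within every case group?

Mild: Harborview 467/499 = 93.6%, Mount Carmel 490/601 = 81.5% → Harborview
Critical: Harborview 5/27 = 18.5%, Mount Carmel 3/27 = 11.1% → Harborview
Harborview has the higher rate in both groups.

Harborview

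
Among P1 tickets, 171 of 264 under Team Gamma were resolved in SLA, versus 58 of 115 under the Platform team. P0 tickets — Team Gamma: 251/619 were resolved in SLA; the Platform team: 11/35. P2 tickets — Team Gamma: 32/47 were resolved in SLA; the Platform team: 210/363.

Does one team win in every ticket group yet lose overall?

P1: Team Gamma 171/264 = 64.8%, the Platform team 58/115 = 50.4% → Team Gamma
P0: Team Gamma 251/619 = 40.5%, the Platform team 11/35 = 31.4% → Team Gamma
P2: Team Gamma 32/47 = 68.1%, the Platform team 210/363 = 57.9% → Team Gamma
Overall: Team Gamma 454/930 = 48.8%, the Platform team 279/513 = 54.4% → the Platform team
Team Gamma wins each ticket group but the Platform team wins overall — the comparison reverses. Team Gamma's tickets skew toward P0, which has a lower base rate.

Yes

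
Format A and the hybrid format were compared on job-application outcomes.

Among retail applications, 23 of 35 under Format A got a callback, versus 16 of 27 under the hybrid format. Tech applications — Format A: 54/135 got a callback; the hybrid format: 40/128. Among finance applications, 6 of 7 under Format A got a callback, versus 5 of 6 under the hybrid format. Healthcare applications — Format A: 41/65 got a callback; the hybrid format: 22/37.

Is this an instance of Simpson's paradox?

No

Retail: Format A 23/35 = 65.7%, the hybrid format 16/27 = 59.3% → Format A
Tech: Format A 54/135 = 40.0%, the hybrid format 40/128 = 31.2% → Format A
Finance: Format A 6/7 = 85.7%, the hybrid format 5/6 = 83.3% → Format A
Healthcare: Format A 41/65 = 63.1%, the hybrid format 22/37 = 59.5% → Format A
Overall: Format A 124/242 = 51.2%, the hybrid format 83/198 = 41.9% → Format A
Format A wins overall and in every industry group — no reversal.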